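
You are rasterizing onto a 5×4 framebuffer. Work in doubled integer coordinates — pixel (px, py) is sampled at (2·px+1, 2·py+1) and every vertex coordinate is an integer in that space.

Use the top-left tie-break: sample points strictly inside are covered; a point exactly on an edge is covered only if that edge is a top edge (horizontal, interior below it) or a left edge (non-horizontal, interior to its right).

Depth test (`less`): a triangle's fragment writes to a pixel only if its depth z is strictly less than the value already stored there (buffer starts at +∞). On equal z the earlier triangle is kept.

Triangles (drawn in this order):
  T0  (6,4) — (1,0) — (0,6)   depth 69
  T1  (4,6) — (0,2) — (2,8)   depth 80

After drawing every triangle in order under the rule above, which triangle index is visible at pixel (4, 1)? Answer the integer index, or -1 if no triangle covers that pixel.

T0:
  2·area = 34  (B↔C swapped to make it positive)
  edge (6, 4)→(0, 6): d=(-6,2) right/bottom  bias=-1
  edge (0, 6)→(1, 0): d=(1,-6) top-left  bias=+0
  edge (1, 0)→(6, 4): d=(5,4) right/bottom  bias=-1
    (0,0)@(1, 1): e=[28,1,5] → X
    (1,0)@(3, 1): e=[24,13,-3] → .
    (0,1)@(1, 3): e=[16,3,15] → X
    (1,1)@(3, 3): e=[12,15,7] → X
    (2,1)@(5, 3): e=[8,27,-1] → .
    (4,1)@(9, 3): e=[0,51,-17] → .  [on edge]
    (0,2)@(1, 5): e=[4,5,25] → X
    (1,2)@(3, 5): e=[0,17,17] → .  [on edge]
    (0,3)@(1, 7): e=[-8,7,35] → .
  covered (4 px):
    X . . . .
    X X . . .
    X . . . .
    . . . . .
T1:
  2·area = 16  (B↔C swapped to make it positive)
  edge (4, 6)→(2, 8): d=(-2,2) right/bottom  bias=-1
  edge (2, 8)→(0, 2): d=(-2,-6) top-left  bias=+0
  edge (0, 2)→(4, 6): d=(4,4) right/bottom  bias=-1
    (4,0)@(9, 1): e=[0,56,-40] → .  [on edge]
    (0,1)@(1, 3): e=[12,4,0] → .  [on edge]
    (3,1)@(7, 3): e=[0,40,-24] → .  [on edge]
    (0,2)@(1, 5): e=[8,0,8] → X  [on edge]
    (1,2)@(3, 5): e=[4,12,0] → .  [on edge]
    (2,2)@(5, 5): e=[0,24,-8] → .  [on edge]
    (0,3)@(1, 7): e=[4,-4,16] → .
    (1,3)@(3, 7): e=[0,8,8] → .  [on edge]
    (2,3)@(5, 7): e=[-4,20,0] → .  [on edge]
  covered (1 px):
    . . . . .
    . . . . .
    X . . . .
    . . . . .

Z-buffer (winner per pixel, '.' = empty):
  0 . . . .
  0 0 . . .
  0 . . . .
  . . . . .

Answer: -1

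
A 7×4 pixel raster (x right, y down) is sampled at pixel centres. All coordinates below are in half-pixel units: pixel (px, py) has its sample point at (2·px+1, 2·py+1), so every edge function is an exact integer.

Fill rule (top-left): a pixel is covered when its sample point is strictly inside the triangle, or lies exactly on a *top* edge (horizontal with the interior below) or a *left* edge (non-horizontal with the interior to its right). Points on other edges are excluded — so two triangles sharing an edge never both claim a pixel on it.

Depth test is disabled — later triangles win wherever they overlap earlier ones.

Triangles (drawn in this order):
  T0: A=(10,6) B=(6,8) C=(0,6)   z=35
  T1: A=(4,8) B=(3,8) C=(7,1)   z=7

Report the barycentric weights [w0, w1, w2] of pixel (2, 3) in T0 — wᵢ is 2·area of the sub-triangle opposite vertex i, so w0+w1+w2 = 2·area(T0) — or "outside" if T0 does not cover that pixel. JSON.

T0:
  2·area = 20
  edge (10, 6)→(6, 8): d=(-4,2) right/bottom  bias=-1
  edge (6, 8)→(0, 6): d=(-6,-2) top-left  bias=+0
  edge (0, 6)→(10, 6): d=(10,0) top-left  bias=+0
    (1,3)@(3, 7): e=[10,0,10] → █  [on edge]
    (2,3)@(5, 7): e=[6,4,10] → █
    (3,3)@(7, 7): e=[2,8,10] → █
    (4,3)@(9, 7): e=[-2,12,10] → ·
  covered (3 px):
    · · · · · · ·
    · · · · · · ·
    · · · · · · ·
    · █ █ █ · · ·
T1:
  2·area = 7
  edge (4, 8)→(3, 8): d=(-1,0) right/bottom  bias=-1
  edge (3, 8)→(7, 1): d=(4,-7) top-left  bias=+0
  edge (7, 1)→(4, 8): d=(-3,7) right/bottom  bias=-1
    (3,0)@(7, 1): e=[7,0,0] → ·  [on edge]
    (2,2)@(5, 5): e=[3,2,2] → █
    (3,2)@(7, 5): e=[3,16,-12] → ·
    (2,3)@(5, 7): e=[1,10,-4] → ·
  covered (1 px):
    · · · · · · ·
    · · · · · · ·
    · · █ · · · ·
    · · · · · · ·

Answer: [4,10,6]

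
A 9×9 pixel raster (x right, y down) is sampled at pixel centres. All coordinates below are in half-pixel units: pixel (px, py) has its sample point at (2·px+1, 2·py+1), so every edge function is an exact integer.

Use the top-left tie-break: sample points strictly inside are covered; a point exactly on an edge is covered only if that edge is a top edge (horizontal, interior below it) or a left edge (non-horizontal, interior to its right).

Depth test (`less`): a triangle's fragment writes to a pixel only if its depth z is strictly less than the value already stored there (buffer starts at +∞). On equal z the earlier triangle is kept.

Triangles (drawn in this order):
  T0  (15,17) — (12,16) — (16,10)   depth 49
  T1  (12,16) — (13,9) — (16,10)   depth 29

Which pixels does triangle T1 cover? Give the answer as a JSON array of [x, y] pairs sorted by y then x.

T0:
  2·area = 22
  edge (15, 17)→(12, 16): d=(-3,-1) top-left  bias=+0
  edge (12, 16)→(16, 10): d=(4,-6) top-left  bias=+0
  edge (16, 10)→(15, 17): d=(-1,7) right/bottom  bias=-1
    (8,1)@(17, 3): e=[44,-22,0] → .  [on edge]
    (1,6)@(3, 13): e=[0,-66,88] → .  [on edge]
    (7,6)@(15, 13): e=[12,6,4] → X
    (8,6)@(17, 13): e=[14,18,-10] → .
    (4,7)@(9, 15): e=[0,-22,44] → .  [on edge]
    (6,7)@(13, 15): e=[4,2,16] → X
    (8,7)@(17, 15): e=[8,26,-12] → .
    (6,8)@(13, 17): e=[-2,10,14] → .
    (7,8)@(15, 17): e=[0,22,0] → .  [on edge]
  covered (3 px):
    . . . . . . . . .
    . . . . . . . . .
    . . . . . . . . .
    . . . . . . . . .
    . . . . . . . . .
    . . . . . . . . .
    . . . . . . . X .
    . . . . . . X X .
    . . . . . . . . .
T1:
  2·area = 22
  edge (12, 16)→(13, 9): d=(1,-7) top-left  bias=+0
  edge (13, 9)→(16, 10): d=(3,1) right/bottom  bias=-1
  edge (16, 10)→(12, 16): d=(-4,6) right/bottom  bias=-1
    (0,2)@(1, 5): e=[-88,0,110] → .  [on edge]
    (3,3)@(7, 7): e=[-44,0,66] → .  [on edge]
    (6,4)@(13, 9): e=[0,0,22] → .  [on edge]
    (6,5)@(13, 11): e=[2,6,14] → X
    (7,5)@(15, 11): e=[16,4,2] → X
    (8,5)@(17, 11): e=[30,2,-10] → .
    (6,6)@(13, 13): e=[4,12,6] → X
    (7,6)@(15, 13): e=[18,10,-6] → .
    (6,7)@(13, 15): e=[6,18,-2] → .
  covered (3 px):
    . . . . . . . . .
    . . . . . . . . .
    . . . . . . . . .
    . . . . . . . . .
    . . . . . . . . .
    . . . . . . X X .
    . . . . . . X . .
    . . . . . . . . .
    . . . . . . . . .

Answer: [[6,5],[7,5],[6,6]]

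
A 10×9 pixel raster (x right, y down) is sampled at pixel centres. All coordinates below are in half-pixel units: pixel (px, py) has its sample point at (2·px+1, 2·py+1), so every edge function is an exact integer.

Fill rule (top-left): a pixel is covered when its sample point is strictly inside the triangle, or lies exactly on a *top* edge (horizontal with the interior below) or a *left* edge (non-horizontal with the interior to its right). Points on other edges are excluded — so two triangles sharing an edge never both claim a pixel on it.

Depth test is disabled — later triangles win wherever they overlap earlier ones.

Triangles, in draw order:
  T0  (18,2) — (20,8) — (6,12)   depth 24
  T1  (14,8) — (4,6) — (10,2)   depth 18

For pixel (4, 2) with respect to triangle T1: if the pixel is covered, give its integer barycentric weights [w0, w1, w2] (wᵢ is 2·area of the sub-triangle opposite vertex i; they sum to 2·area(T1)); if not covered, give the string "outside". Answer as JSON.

T0:
  2·area = 92
  edge (18, 2)→(20, 8): d=(2,6) right/bottom  bias=-1
  edge (20, 8)→(6, 12): d=(-14,4) right/bottom  bias=-1
  edge (6, 12)→(18, 2): d=(12,-10) top-left  bias=+0
    (8,1)@(17, 3): e=[8,82,2] → X
    (9,1)@(19, 3): e=[-4,74,22] → .
    (7,2)@(15, 5): e=[24,62,6] → X
    (9,2)@(19, 5): e=[0,46,46] → .  [on edge]
    (6,3)@(13, 7): e=[40,42,10] → X
    (9,3)@(19, 7): e=[4,18,70] → X
    (5,4)@(11, 9): e=[56,22,14] → X
    (8,4)@(17, 9): e=[20,-2,74] → .
    (9,4)@(19, 9): e=[8,-10,94] → .
    (4,5)@(9, 11): e=[72,2,18] → X
    (5,5)@(11, 11): e=[60,-6,38] → .
    (6,5)@(13, 11): e=[48,-14,58] → .
  covered (11 px):
    . . . . . . . . . .
    . . . . . . . . X .
    . . . . . . . X X .
    . . . . . . X X X X
    . . . . . X X X . .
    . . . . X . . . . .
    . . . . . . . . . .
    . . . . . . . . . .
    . . . . . . . . . .
T1:
  2·area = 52
  edge (14, 8)→(4, 6): d=(-10,-2) top-left  bias=+0
  edge (4, 6)→(10, 2): d=(6,-4) top-left  bias=+0
  edge (10, 2)→(14, 8): d=(4,6) right/bottom  bias=-1
    (4,1)@(9, 3): e=[40,2,10] → X
    (5,1)@(11, 3): e=[44,10,-2] → .
    (3,2)@(7, 5): e=[16,6,30] → X
    (5,2)@(11, 5): e=[24,22,6] → X
    (6,2)@(13, 5): e=[28,30,-6] → .
    (3,3)@(7, 7): e=[-4,18,38] → .
    (4,3)@(9, 7): e=[0,26,26] → X  [on edge]
    (6,3)@(13, 7): e=[8,42,2] → X
    (7,3)@(15, 7): e=[12,50,-10] → .
    (4,4)@(9, 9): e=[-20,38,34] → .
    (5,4)@(11, 9): e=[-16,46,22] → .
    (6,4)@(13, 9): e=[-12,54,10] → .
    (9,4)@(19, 9): e=[0,78,-26] → .  [on edge]
  covered (7 px):
    . . . . . . . . . .
    . . . . X . . . . .
    . . . X X X . . . .
    . . . . X X X . . .
    . . . . . . . . . .
    . . . . . . . . . .
    . . . . . . . . . .
    . . . . . . . . . .
    . . . . . . . . . .

Result: [14,18,20]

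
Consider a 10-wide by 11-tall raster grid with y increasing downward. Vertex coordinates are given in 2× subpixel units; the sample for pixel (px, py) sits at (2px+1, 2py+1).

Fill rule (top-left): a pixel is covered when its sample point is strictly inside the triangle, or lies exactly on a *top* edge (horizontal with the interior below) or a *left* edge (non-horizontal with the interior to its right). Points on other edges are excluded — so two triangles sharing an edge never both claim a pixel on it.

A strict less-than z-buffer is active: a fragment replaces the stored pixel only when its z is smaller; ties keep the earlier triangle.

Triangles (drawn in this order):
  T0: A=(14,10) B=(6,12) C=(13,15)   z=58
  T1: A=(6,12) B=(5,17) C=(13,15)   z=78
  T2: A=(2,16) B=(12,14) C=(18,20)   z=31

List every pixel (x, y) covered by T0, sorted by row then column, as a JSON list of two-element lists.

T0:
  2·area = 38  (B↔C swapped to make it positive)
  edge (14, 10)→(13, 15): d=(-1,5) right/bottom  bias=-1
  edge (13, 15)→(6, 12): d=(-7,-3) top-left  bias=+0
  edge (6, 12)→(14, 10): d=(8,-2) top-left  bias=+0
    (7,2)@(15, 5): e=[0,76,-38] → ·  [on edge]
    (5,5)@(11, 11): e=[14,22,2] → █
    (6,5)@(13, 11): e=[4,28,6] → █
    (7,5)@(15, 11): e=[-6,34,10] → ·
    (4,6)@(9, 13): e=[22,2,14] → █
    (7,6)@(15, 13): e=[-8,20,26] → ·
    (4,7)@(9, 15): e=[20,-12,30] → ·
    (5,7)@(11, 15): e=[10,-6,34] → ·
    (6,7)@(13, 15): e=[0,0,38] → ·  [on edge]
  covered (5 px):
    · · · · · · · · · ·
    · · · · · · · · · ·
    · · · · · · · · · ·
    · · · · · · · · · ·
    · · · · · · · · · ·
    · · · · · █ █ · · ·
    · · · · █ █ █ · · ·
    · · · · · · · · · ·
    · · · · · · · · · ·
    · · · · · · · · · ·
    · · · · · · · · · ·
T1:
  2·area = 38  (B↔C swapped to make it positive)
  edge (6, 12)→(13, 15): d=(7,3) right/bottom  bias=-1
  edge (13, 15)→(5, 17): d=(-8,2) right/bottom  bias=-1
  edge (5, 17)→(6, 12): d=(1,-5) top-left  bias=+0
    (3,3)@(7, 7): e=[-38,76,0] → ·  [on edge]
    (3,6)@(7, 13): e=[4,28,6] → █
    (4,6)@(9, 13): e=[-2,24,16] → ·
    (3,7)@(7, 15): e=[18,12,8] → █
    (4,7)@(9, 15): e=[12,8,18] → █
    (5,7)@(11, 15): e=[6,4,28] → █
    (6,7)@(13, 15): e=[0,0,38] → ·  [on edge]
    (2,8)@(5, 17): e=[38,0,0] → ·  [on edge]
    (3,8)@(7, 17): e=[32,-4,10] → ·
    (4,8)@(9, 17): e=[26,-8,20] → ·
    (5,8)@(11, 17): e=[20,-12,30] → ·
  covered (4 px):
    · · · · · · · · · ·
    · · · · · · · · · ·
    · · · · · · · · · ·
    · · · · · · · · · ·
    · · · · · · · · · ·
    · · · · · · · · · ·
    · · · █ · · · · · ·
    · · · █ █ █ · · · ·
    · · · · · · · · · ·
    · · · · · · · · · ·
    · · · · · · · · · ·
T2:
  2·area = 72
  edge (2, 16)→(12, 14): d=(10,-2) top-left  bias=+0
  edge (12, 14)→(18, 20): d=(6,6) right/bottom  bias=-1
  edge (18, 20)→(2, 16): d=(-16,-4) top-left  bias=+0
    (0,1)@(1, 3): e=[-132,0,204] → ·  [on edge]
    (1,2)@(3, 5): e=[-108,0,180] → ·  [on edge]
    (2,3)@(5, 7): e=[-84,0,156] → ·  [on edge]
    (3,4)@(7, 9): e=[-60,0,132] → ·  [on edge]
    (4,5)@(9, 11): e=[-36,0,108] → ·  [on edge]
    (5,6)@(11, 13): e=[-12,0,84] → ·  [on edge]
    (8,6)@(17, 13): e=[0,-36,108] → ·  [on edge]
    (3,7)@(7, 15): e=[0,36,36] → █  [on edge]
    (4,7)@(9, 15): e=[4,24,44] → █
    (5,7)@(11, 15): e=[8,12,52] → █
    (6,7)@(13, 15): e=[12,0,60] → ·  [on edge]
    (3,8)@(7, 17): e=[20,48,4] → █
    (7,8)@(15, 17): e=[36,0,36] → ·  [on edge]
    (8,9)@(17, 19): e=[60,0,12] → ·  [on edge]
    (9,10)@(19, 21): e=[84,0,-12] → ·  [on edge]
  covered (8 px):
    · · · · · · · · · ·
    · · · · · · · · · ·
    · · · · · · · · · ·
    · · · · · · · · · ·
    · · · · · · · · · ·
    · · · · · · · · · ·
    · · · · · · · · · ·
    · · · █ █ █ · · · ·
    · · · █ █ █ █ · · ·
    · · · · · · · █ · ·
    · · · · · · · · · ·

Answer: [[5,5],[6,5],[4,6],[5,6],[6,6]]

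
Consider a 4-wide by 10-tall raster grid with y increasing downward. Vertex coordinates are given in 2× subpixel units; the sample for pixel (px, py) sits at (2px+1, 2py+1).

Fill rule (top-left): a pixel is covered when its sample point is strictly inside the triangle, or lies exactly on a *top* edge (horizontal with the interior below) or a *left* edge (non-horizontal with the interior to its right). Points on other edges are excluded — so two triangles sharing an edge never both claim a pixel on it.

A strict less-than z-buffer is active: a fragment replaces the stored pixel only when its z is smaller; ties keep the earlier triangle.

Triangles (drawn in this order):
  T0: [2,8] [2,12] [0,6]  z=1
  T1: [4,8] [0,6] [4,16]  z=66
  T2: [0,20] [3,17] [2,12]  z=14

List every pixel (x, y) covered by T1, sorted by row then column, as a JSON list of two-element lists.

T0:
  2·area = 8
  edge (2, 8)→(2, 12): d=(0,4) right/bottom  bias=-1
  edge (2, 12)→(0, 6): d=(-2,-6) top-left  bias=+0
  edge (0, 6)→(2, 8): d=(2,2) right/bottom  bias=-1
    (0,3)@(1, 7): e=[4,4,0] → .  [on edge]
    (0,4)@(1, 9): e=[4,0,4] → X  [on edge]
    (1,4)@(3, 9): e=[-4,12,0] → .  [on edge]
    (0,5)@(1, 11): e=[4,-4,8] → .
    (2,5)@(5, 11): e=[-12,20,0] → .  [on edge]
    (3,6)@(7, 13): e=[-20,28,0] → .  [on edge]
    (1,7)@(3, 15): e=[-4,0,12] → .  [on edge]
  covered (1 px):
    . . . .
    . . . .
    . . . .
    . . . .
    X . . .
    . . . .
    . . . .
    . . . .
    . . . .
    . . . .
T1:
  2·area = 32  (B↔C swapped to make it positive)
  edge (4, 8)→(4, 16): d=(0,8) right/bottom  bias=-1
  edge (4, 16)→(0, 6): d=(-4,-10) top-left  bias=+0
  edge (0, 6)→(4, 8): d=(4,2) right/bottom  bias=-1
    (0,3)@(1, 7): e=[24,6,2] → X
    (1,3)@(3, 7): e=[8,26,-2] → .
    (0,4)@(1, 9): e=[24,-2,10] → .
    (1,4)@(3, 9): e=[8,18,6] → X
    (2,4)@(5, 9): e=[-8,38,2] → .
    (1,5)@(3, 11): e=[8,10,14] → X
    (2,5)@(5, 11): e=[-8,30,10] → .
    (1,6)@(3, 13): e=[8,2,22] → X
    (2,6)@(5, 13): e=[-8,22,18] → .
    (1,7)@(3, 15): e=[8,-6,30] → .
  covered (4 px):
    . . . .
    . . . .
    . . . .
    X . . .
    . X . .
    . X . .
    . X . .
    . . . .
    . . . .
    . . . .
T2:
  2·area = 18  (B↔C swapped to make it positive)
  edge (0, 20)→(2, 12): d=(2,-8) top-left  bias=+0
  edge (2, 12)→(3, 17): d=(1,5) right/bottom  bias=-1
  edge (3, 17)→(0, 20): d=(-3,3) right/bottom  bias=-1
    (0,3)@(1, 7): e=[-18,0,36] → .  [on edge]
    (3,6)@(7, 13): e=[42,-24,0] → .  [on edge]
    (2,7)@(5, 15): e=[30,-12,0] → .  [on edge]
    (0,8)@(1, 17): e=[2,10,6] → X
    (1,8)@(3, 17): e=[18,0,0] → .  [on edge]
    (0,9)@(1, 19): e=[6,12,0] → .  [on edge]
  covered (1 px):
    . . . .
    . . . .
    . . . .
    . . . .
    . . . .
    . . . .
    . . . .
    . . . .
    X . . .
    . . . .

Final: [[0,3],[1,4],[1,5],[1,6]]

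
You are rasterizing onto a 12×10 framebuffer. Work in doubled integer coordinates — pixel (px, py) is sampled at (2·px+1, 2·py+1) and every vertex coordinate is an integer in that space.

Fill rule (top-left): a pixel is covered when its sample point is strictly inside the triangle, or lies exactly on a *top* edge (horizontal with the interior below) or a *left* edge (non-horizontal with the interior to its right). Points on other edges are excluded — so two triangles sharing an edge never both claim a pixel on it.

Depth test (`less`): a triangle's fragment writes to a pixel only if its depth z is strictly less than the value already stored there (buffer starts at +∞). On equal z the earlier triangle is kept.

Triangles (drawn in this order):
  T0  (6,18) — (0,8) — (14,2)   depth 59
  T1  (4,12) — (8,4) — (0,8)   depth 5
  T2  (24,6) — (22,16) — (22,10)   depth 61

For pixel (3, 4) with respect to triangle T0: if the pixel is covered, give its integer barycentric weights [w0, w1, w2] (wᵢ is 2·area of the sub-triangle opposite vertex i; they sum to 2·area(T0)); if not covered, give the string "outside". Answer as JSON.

T0:
  2·area = 176
  edge (6, 18)→(0, 8): d=(-6,-10) top-left  bias=+0
  edge (0, 8)→(14, 2): d=(14,-6) top-left  bias=+0
  edge (14, 2)→(6, 18): d=(-8,16) right/bottom  bias=-1
    (6,1)@(13, 3): e=[160,8,8] → X
    (7,1)@(15, 3): e=[180,20,-24] → .
    (3,2)@(7, 5): e=[88,0,88] → X  [on edge]
    (4,2)@(9, 5): e=[108,12,56] → X
    (5,2)@(11, 5): e=[128,24,24] → X
    (6,2)@(13, 5): e=[148,36,-8] → .
    (1,3)@(3, 7): e=[36,4,136] → X
    (2,3)@(5, 7): e=[56,16,104] → X
    (6,3)@(13, 7): e=[136,64,-24] → .
    (0,4)@(1, 9): e=[4,20,152] → X
    (5,4)@(11, 9): e=[104,80,-8] → .
    (0,5)@(1, 11): e=[-8,48,136] → .
    (1,6)@(3, 13): e=[0,88,88] → X  [on edge]
  covered (23 px):
    . . . . . . . . . . . .
    . . . . . . X . . . . .
    . . . X X X . . . . . .
    . X X X X X . . . . . .
    X X X X X . . . . . . .
    . X X X X . . . . . . .
    . X X X . . . . . . . .
    . . X X . . . . . . . .
    . . . . . . . . . . . .
    . . . . . . . . . . . .
T1:
  2·area = 48  (B↔C swapped to make it positive)
  edge (4, 12)→(0, 8): d=(-4,-4) top-left  bias=+0
  edge (0, 8)→(8, 4): d=(8,-4) top-left  bias=+0
  edge (8, 4)→(4, 12): d=(-4,8) right/bottom  bias=-1
    (3,2)@(7, 5): e=[40,4,4] → X
    (4,2)@(9, 5): e=[48,12,-12] → .
    (1,3)@(3, 7): e=[16,4,28] → X
    (2,3)@(5, 7): e=[24,12,12] → X
    (3,3)@(7, 7): e=[32,20,-4] → .
    (0,4)@(1, 9): e=[0,12,36] → X  [on edge]
    (3,4)@(7, 9): e=[24,36,-12] → .
    (0,5)@(1, 11): e=[-8,28,28] → .
    (1,5)@(3, 11): e=[0,36,12] → X  [on edge]
    (2,5)@(5, 11): e=[8,44,-4] → .
    (1,6)@(3, 13): e=[-8,52,4] → .
    (2,6)@(5, 13): e=[0,60,-12] → .  [on edge]
    (3,7)@(7, 15): e=[0,84,-36] → .  [on edge]
    (4,8)@(9, 17): e=[0,108,-60] → .  [on edge]
    (5,9)@(11, 19): e=[0,132,-84] → .  [on edge]
  covered (7 px):
    . . . . . . . . . . . .
    . . . . . . . . . . . .
    . . . X . . . . . . . .
    . X X . . . . . . . . .
    X X X . . . . . . . . .
    . X . . . . . . . . . .
    . . . . . . . . . . . .
    . . . . . . . . . . . .
    . . . . . . . . . . . .
    . . . . . . . . . . . .
T2:
  2·area = 12
  edge (24, 6)→(22, 16): d=(-2,10) right/bottom  bias=-1
  edge (22, 16)→(22, 10): d=(0,-6) top-left  bias=+0
  edge (22, 10)→(24, 6): d=(2,-4) top-left  bias=+0
    (11,4)@(23, 9): e=[4,6,2] → X
    (11,5)@(23, 11): e=[0,6,6] → .  [on edge]
  covered (1 px):
    . . . . . . . . . . . .
    . . . . . . . . . . . .
    . . . . . . . . . . . .
    . . . . . . . . . . . .
    . . . . . . . . . . . X
    . . . . . . . . . . . .
    . . . . . . . . . . . .
    . . . . . . . . . . . .
    . . . . . . . . . . . .
    . . . . . . . . . . . .

Final: [56,56,64]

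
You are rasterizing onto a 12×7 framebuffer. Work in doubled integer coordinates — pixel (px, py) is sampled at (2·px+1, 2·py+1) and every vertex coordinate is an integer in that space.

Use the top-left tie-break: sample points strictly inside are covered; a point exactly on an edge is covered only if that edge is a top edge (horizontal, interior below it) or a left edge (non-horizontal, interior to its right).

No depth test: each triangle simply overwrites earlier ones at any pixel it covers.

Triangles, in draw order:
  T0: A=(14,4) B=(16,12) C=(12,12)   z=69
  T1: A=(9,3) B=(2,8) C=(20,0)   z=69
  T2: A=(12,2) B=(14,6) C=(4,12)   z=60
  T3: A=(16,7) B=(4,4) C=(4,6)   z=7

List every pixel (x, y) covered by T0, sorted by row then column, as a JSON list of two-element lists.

T0:
  2·area = 32
  edge (14, 4)→(16, 12): d=(2,8) right/bottom  bias=-1
  edge (16, 12)→(12, 12): d=(-4,0) right/bottom  bias=-1
  edge (12, 12)→(14, 4): d=(2,-8) top-left  bias=+0
    (6,4)@(13, 9): e=[18,12,2] → #
    (7,4)@(15, 9): e=[2,12,18] → #
    (8,4)@(17, 9): e=[-14,12,34] → ·
    (6,5)@(13, 11): e=[22,4,6] → #
    (8,5)@(17, 11): e=[-10,4,38] → ·
    (6,6)@(13, 13): e=[26,-4,10] → ·
    (7,6)@(15, 13): e=[10,-4,26] → ·
  covered (4 px):
    · · · · · · · · · · · ·
    · · · · · · · · · · · ·
    · · · · · · · · · · · ·
    · · · · · · · · · · · ·
    · · · · · · # # · · · ·
    · · · · · · # # · · · ·
    · · · · · · · · · · · ·
T1:
  2·area = 34  (B↔C swapped to make it positive)
  edge (9, 3)→(20, 0): d=(11,-3) top-left  bias=+0
  edge (20, 0)→(2, 8): d=(-18,8) right/bottom  bias=-1
  edge (2, 8)→(9, 3): d=(7,-5) top-left  bias=+0
    (8,0)@(17, 1): e=[2,6,26] → #
    (9,0)@(19, 1): e=[8,-10,36] → ·
    (4,1)@(9, 3): e=[0,34,0] → #  [on edge]
    (5,1)@(11, 3): e=[6,18,10] → #
    (6,1)@(13, 3): e=[12,2,20] → #
    (7,1)@(15, 3): e=[18,-14,30] → ·
    (8,1)@(17, 3): e=[24,-30,40] → ·
    (3,2)@(7, 5): e=[16,14,4] → #
    (4,2)@(9, 5): e=[22,-2,14] → ·
    (5,2)@(11, 5): e=[28,-18,24] → ·
    (6,2)@(13, 5): e=[34,-34,34] → ·
    (3,3)@(7, 7): e=[38,-22,18] → ·
  covered (5 px):
    · · · · · · · · # · · ·
    · · · · # # # · · · · ·
    · · · # · · · · · · · ·
    · · · · · · · · · · · ·
    · · · · · · · · · · · ·
    · · · · · · · · · · · ·
    · · · · · · · · · · · ·
T2:
  2·area = 52
  edge (12, 2)→(14, 6): d=(2,4) right/bottom  bias=-1
  edge (14, 6)→(4, 12): d=(-10,6) right/bottom  bias=-1
  edge (4, 12)→(12, 2): d=(8,-10) top-left  bias=+0
    (9,1)@(19, 3): e=[-26,0,78] → ·  [on edge]
    (5,2)@(11, 5): e=[10,28,14] → #
    (6,2)@(13, 5): e=[2,16,34] → #
    (7,2)@(15, 5): e=[-6,4,54] → ·
    (4,3)@(9, 7): e=[22,20,10] → #
    (6,3)@(13, 7): e=[6,-4,50] → ·
    (3,4)@(7, 9): e=[34,12,6] → #
    (4,4)@(9, 9): e=[26,0,26] → ·  [on edge]
    (5,4)@(11, 9): e=[18,-12,46] → ·
    (2,5)@(5, 11): e=[46,4,2] → #
    (3,5)@(7, 11): e=[38,-8,22] → ·
    (2,6)@(5, 13): e=[50,-16,18] → ·
  covered (6 px):
    · · · · · · · · · · · ·
    · · · · · · · · · · · ·
    · · · · · # # · · · · ·
    · · · · # # · · · · · ·
    · · · # · · · · · · · ·
    · · # · · · · · · · · ·
    · · · · · · · · · · · ·
T3:
  2·area = 24  (B↔C swapped to make it positive)
  edge (16, 7)→(4, 6): d=(-12,-1) top-left  bias=+0
  edge (4, 6)→(4, 4): d=(0,-2) top-left  bias=+0
  edge (4, 4)→(16, 7): d=(12,3) right/bottom  bias=-1
    (2,2)@(5, 5): e=[13,2,9] → #
    (3,2)@(7, 5): e=[15,6,3] → #
    (4,2)@(9, 5): e=[17,10,-3] → ·
    (2,3)@(5, 7): e=[-11,2,33] → ·
    (3,3)@(7, 7): e=[-9,6,27] → ·
  covered (2 px):
    · · · · · · · · · · · ·
    · · · · · · · · · · · ·
    · · # # · · · · · · · ·
    · · · · · · · · · · · ·
    · · · · · · · · · · · ·
    · · · · · · · · · · · ·
    · · · · · · · · · · · ·

Answer: [[6,4],[7,4],[6,5],[7,5]]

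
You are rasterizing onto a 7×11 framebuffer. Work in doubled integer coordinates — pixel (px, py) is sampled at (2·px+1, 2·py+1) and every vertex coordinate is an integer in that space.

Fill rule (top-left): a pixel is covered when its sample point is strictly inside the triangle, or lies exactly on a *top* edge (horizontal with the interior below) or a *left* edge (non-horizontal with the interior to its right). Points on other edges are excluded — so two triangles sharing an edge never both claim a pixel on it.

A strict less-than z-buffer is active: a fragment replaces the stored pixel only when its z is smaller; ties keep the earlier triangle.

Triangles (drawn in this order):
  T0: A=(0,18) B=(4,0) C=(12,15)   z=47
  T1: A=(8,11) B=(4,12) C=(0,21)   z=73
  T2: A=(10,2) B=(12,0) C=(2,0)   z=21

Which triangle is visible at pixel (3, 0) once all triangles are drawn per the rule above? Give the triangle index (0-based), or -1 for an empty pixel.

T0:
  2·area = 204
  edge (0, 18)→(4, 0): d=(4,-18) top-left  bias=+0
  edge (4, 0)→(12, 15): d=(8,15) right/bottom  bias=-1
  edge (12, 15)→(0, 18): d=(-12,3) right/bottom  bias=-1
    (2,1)@(5, 3): e=[30,9,165] → X
    (3,1)@(7, 3): e=[66,-21,159] → .
    (1,2)@(3, 5): e=[2,55,147] → X
    (3,2)@(7, 5): e=[74,-5,135] → .
    (1,3)@(3, 7): e=[10,71,123] → X
    (3,3)@(7, 7): e=[82,11,111] → X
    (4,3)@(9, 7): e=[118,-19,105] → .
    (1,4)@(3, 9): e=[18,87,99] → X
    (4,4)@(9, 9): e=[126,-3,81] → .
    (1,5)@(3, 11): e=[26,103,75] → X
    (4,5)@(9, 11): e=[134,13,57] → X
    (5,5)@(11, 11): e=[170,-17,51] → .
  covered (25 px):
    . . . . . . .
    . . X . . . .
    . X X . . . .
    . X X X . . .
    . X X X . . .
    . X X X X . .
    . X X X X . .
    X X X X X X .
    X X . . . . .
    . . . . . . .
    . . . . . . .
T1:
  2·area = 32  (B↔C swapped to make it positive)
  edge (8, 11)→(0, 21): d=(-8,10) right/bottom  bias=-1
  edge (0, 21)→(4, 12): d=(4,-9) top-left  bias=+0
  edge (4, 12)→(8, 11): d=(4,-1) top-left  bias=+0
    (2,6)@(5, 13): e=[14,13,5] → X
    (3,6)@(7, 13): e=[-6,31,7] → .
    (1,7)@(3, 15): e=[18,3,11] → X
    (2,7)@(5, 15): e=[-2,21,13] → .
    (1,8)@(3, 17): e=[2,11,19] → X
    (2,8)@(5, 17): e=[-18,29,21] → .
    (0,9)@(1, 19): e=[6,1,25] → X
    (1,9)@(3, 19): e=[-14,19,27] → .
    (0,10)@(1, 21): e=[-10,9,33] → .
  covered (4 px):
    . . . . . . .
    . . . . . . .
    . . . . . . .
    . . . . . . .
    . . . . . . .
    . . . . . . .
    . . X . . . .
    . X . . . . .
    . X . . . . .
    X . . . . . .
    . . . . . . .
T2:
  2·area = 20  (B↔C swapped to make it positive)
  edge (10, 2)→(2, 0): d=(-8,-2) top-left  bias=+0
  edge (2, 0)→(12, 0): d=(10,0) top-left  bias=+0
  edge (12, 0)→(10, 2): d=(-2,2) right/bottom  bias=-1
    (3,0)@(7, 1): e=[2,10,8] → X
    (4,0)@(9, 1): e=[6,10,4] → X
    (5,0)@(11, 1): e=[10,10,0] → .  [on edge]
    (3,1)@(7, 3): e=[-14,30,4] → .
    (4,1)@(9, 3): e=[-10,30,0] → .  [on edge]
    (3,2)@(7, 5): e=[-30,50,0] → .  [on edge]
    (2,3)@(5, 7): e=[-50,70,0] → .  [on edge]
    (1,4)@(3, 9): e=[-70,90,0] → .  [on edge]
    (0,5)@(1, 11): e=[-90,110,0] → .  [on edge]
  covered (2 px):
    . . . X X . .
    . . . . . . .
    . . . . . . .
    . . . . . . .
    . . . . . . .
    . . . . . . .
    . . . . . . .
    . . . . . . .
    . . . . . . .
    . . . . . . .
    . . . . . . .

Z-buffer (winner per pixel, '.' = empty):
  . . . 2 2 . .
  . . 0 . . . .
  . 0 0 . . . .
  . 0 0 0 . . .
  . 0 0 0 . . .
  . 0 0 0 0 . .
  . 0 0 0 0 . .
  0 0 0 0 0 0 .
  0 0 . . . . .
  1 . . . . . .
  . . . . . . .

Result: 2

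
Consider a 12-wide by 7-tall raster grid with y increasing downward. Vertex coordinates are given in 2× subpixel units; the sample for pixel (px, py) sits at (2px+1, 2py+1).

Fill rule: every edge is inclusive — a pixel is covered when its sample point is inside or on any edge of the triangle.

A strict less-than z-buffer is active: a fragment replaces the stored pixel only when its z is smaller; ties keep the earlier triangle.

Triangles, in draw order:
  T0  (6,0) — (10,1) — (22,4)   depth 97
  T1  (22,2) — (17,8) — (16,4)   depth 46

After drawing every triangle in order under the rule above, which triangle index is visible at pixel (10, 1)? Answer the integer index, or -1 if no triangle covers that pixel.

T0:
  degenerate (2·area = 0) — covers nothing
T1:
  2·area = 26
  edge (22, 2)→(17, 8): d=(-5,6) inclusive
  edge (17, 8)→(16, 4): d=(-1,-4) inclusive
  edge (16, 4)→(22, 2): d=(6,-2) inclusive
    (9,1)@(19, 3): e=[13,13,0] → #  [on edge]
    (10,1)@(21, 3): e=[1,21,4] → #
    (11,1)@(23, 3): e=[-11,29,8] → ·
    (6,2)@(13, 5): e=[39,-13,0] → ·  [on edge]
    (8,2)@(17, 5): e=[15,3,8] → #
    (10,2)@(21, 5): e=[-9,19,16] → ·
    (3,3)@(7, 7): e=[65,-39,0] → ·  [on edge]
    (8,3)@(17, 7): e=[5,1,20] → #
    (9,3)@(19, 7): e=[-7,9,24] → ·
    (0,4)@(1, 9): e=[91,-65,0] → ·  [on edge]
    (8,4)@(17, 9): e=[-5,-1,32] → ·
  covered (5 px):
    · · · · · · · · · · · ·
    · · · · · · · · · # # ·
    · · · · · · · · # # · ·
    · · · · · · · · # · · ·
    · · · · · · · · · · · ·
    · · · · · · · · · · · ·
    · · · · · · · · · · · ·

Z-buffer (winner per pixel, '.' = empty):
  . . . . . . . . . . . .
  . . . . . . . . . 1 1 .
  . . . . . . . . 1 1 . .
  . . . . . . . . 1 . . .
  . . . . . . . . . . . .
  . . . . . . . . . . . .
  . . . . . . . . . . . .

Final: 1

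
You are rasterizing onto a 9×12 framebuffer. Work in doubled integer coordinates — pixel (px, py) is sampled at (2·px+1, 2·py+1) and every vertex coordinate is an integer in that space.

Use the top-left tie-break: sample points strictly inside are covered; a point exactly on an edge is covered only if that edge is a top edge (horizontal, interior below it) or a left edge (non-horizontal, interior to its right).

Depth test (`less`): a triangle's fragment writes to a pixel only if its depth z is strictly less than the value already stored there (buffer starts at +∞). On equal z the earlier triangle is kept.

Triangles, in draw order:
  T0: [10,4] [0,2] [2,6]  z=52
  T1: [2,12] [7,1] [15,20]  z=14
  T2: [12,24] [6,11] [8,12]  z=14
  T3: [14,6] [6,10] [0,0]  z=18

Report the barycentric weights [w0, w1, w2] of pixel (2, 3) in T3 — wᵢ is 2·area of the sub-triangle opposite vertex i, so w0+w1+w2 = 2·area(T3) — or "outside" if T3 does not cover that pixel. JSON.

T0:
  2·area = 36  (B↔C swapped to make it positive)
  edge (10, 4)→(2, 6): d=(-8,2) right/bottom  bias=-1
  edge (2, 6)→(0, 2): d=(-2,-4) top-left  bias=+0
  edge (0, 2)→(10, 4): d=(10,2) right/bottom  bias=-1
    (0,1)@(1, 3): e=[26,2,8] → #
    (1,1)@(3, 3): e=[22,10,4] → #
    (2,1)@(5, 3): e=[18,18,0] → ·  [on edge]
    (0,2)@(1, 5): e=[10,-2,28] → ·
    (1,2)@(3, 5): e=[6,6,24] → #
    (2,2)@(5, 5): e=[2,14,20] → #
    (3,2)@(7, 5): e=[-2,22,16] → ·
    (7,2)@(15, 5): e=[-18,54,0] → ·  [on edge]
    (1,3)@(3, 7): e=[-10,2,44] → ·
    (2,3)@(5, 7): e=[-14,10,40] → ·
  covered (4 px):
    · · · · · · · · ·
    # # · · · · · · ·
    · # # · · · · · ·
    · · · · · · · · ·
    · · · · · · · · ·
    · · · · · · · · ·
    · · · · · · · · ·
    · · · · · · · · ·
    · · · · · · · · ·
    · · · · · · · · ·
    · · · · · · · · ·
    · · · · · · · · ·
T1:
  2·area = 183
  edge (2, 12)→(7, 1): d=(5,-11) top-left  bias=+0
  edge (7, 1)→(15, 20): d=(8,19) right/bottom  bias=-1
  edge (15, 20)→(2, 12): d=(-13,-8) top-left  bias=+0
    (3,0)@(7, 1): e=[0,0,183] → ·  [on edge]
    (3,1)@(7, 3): e=[10,16,157] → #
    (4,1)@(9, 3): e=[32,-22,173] → ·
    (3,2)@(7, 5): e=[20,32,131] → #
    (4,2)@(9, 5): e=[42,-6,147] → ·
    (2,3)@(5, 7): e=[8,86,89] → #
    (4,3)@(9, 7): e=[52,10,121] → #
    (5,3)@(11, 7): e=[74,-28,137] → ·
    (2,4)@(5, 9): e=[18,102,63] → #
    (5,4)@(11, 9): e=[84,-12,111] → ·
    (1,5)@(3, 11): e=[6,156,21] → #
    (5,5)@(11, 11): e=[94,4,85] → #
  covered (22 px):
    · · · · · · · · ·
    · · · # · · · · ·
    · · · # · · · · ·
    · · # # # · · · ·
    · · # # # · · · ·
    · # # # # # · · ·
    · · # # # # · · ·
    · · · # # # · · ·
    · · · · · # # · ·
    · · · · · · · · ·
    · · · · · · · · ·
    · · · · · · · · ·
T2:
  2·area = 20
  edge (12, 24)→(6, 11): d=(-6,-13) top-left  bias=+0
  edge (6, 11)→(8, 12): d=(2,1) right/bottom  bias=-1
  edge (8, 12)→(12, 24): d=(4,12) right/bottom  bias=-1
    (2,1)@(5, 3): e=[35,-15,0] → ·  [on edge]
    (3,4)@(7, 9): e=[25,-5,0] → ·  [on edge]
    (3,6)@(7, 13): e=[1,3,16] → #
    (4,6)@(9, 13): e=[27,1,-8] → ·
    (3,7)@(7, 15): e=[-11,7,24] → ·
    (4,7)@(9, 15): e=[15,5,0] → ·  [on edge]
    (4,8)@(9, 17): e=[3,9,8] → #
    (5,8)@(11, 17): e=[29,7,-16] → ·
    (4,9)@(9, 19): e=[-9,13,16] → ·
    (5,10)@(11, 21): e=[5,15,0] → ·  [on edge]
  covered (2 px):
    · · · · · · · · ·
    · · · · · · · · ·
    · · · · · · · · ·
    · · · · · · · · ·
    · · · · · · · · ·
    · · · · · · · · ·
    · · · # · · · · ·
    · · · · · · · · ·
    · · · · # · · · ·
    · · · · · · · · ·
    · · · · · · · · ·
    · · · · · · · · ·
T3:
  2·area = 104
  edge (14, 6)→(6, 10): d=(-8,4) right/bottom  bias=-1
  edge (6, 10)→(0, 0): d=(-6,-10) top-left  bias=+0
  edge (0, 0)→(14, 6): d=(14,6) right/bottom  bias=-1
    (0,0)@(1, 1): e=[92,4,8] → #
    (1,0)@(3, 1): e=[84,24,-4] → ·
    (0,1)@(1, 3): e=[76,-8,36] → ·
    (1,1)@(3, 3): e=[68,12,24] → #
    (2,1)@(5, 3): e=[60,32,12] → #
    (3,1)@(7, 3): e=[52,52,0] → ·  [on edge]
    (1,2)@(3, 5): e=[52,0,52] → #  [on edge]
    (3,2)@(7, 5): e=[36,40,28] → #
    (4,2)@(9, 5): e=[28,60,16] → #
    (5,2)@(11, 5): e=[20,80,4] → #
    (6,2)@(13, 5): e=[12,100,-8] → ·
    (1,3)@(3, 7): e=[36,-12,80] → ·
    (4,7)@(9, 15): e=[-52,0,156] → ·  [on edge]
  covered (13 px):
    # · · · · · · · ·
    · # # · · · · · ·
    · # # # # # · · ·
    · · # # # # · · ·
    · · · # · · · · ·
    · · · · · · · · ·
    · · · · · · · · ·
    · · · · · · · · ·
    · · · · · · · · ·
    · · · · · · · · ·
    · · · · · · · · ·
    · · · · · · · · ·

Answer: [8,68,28]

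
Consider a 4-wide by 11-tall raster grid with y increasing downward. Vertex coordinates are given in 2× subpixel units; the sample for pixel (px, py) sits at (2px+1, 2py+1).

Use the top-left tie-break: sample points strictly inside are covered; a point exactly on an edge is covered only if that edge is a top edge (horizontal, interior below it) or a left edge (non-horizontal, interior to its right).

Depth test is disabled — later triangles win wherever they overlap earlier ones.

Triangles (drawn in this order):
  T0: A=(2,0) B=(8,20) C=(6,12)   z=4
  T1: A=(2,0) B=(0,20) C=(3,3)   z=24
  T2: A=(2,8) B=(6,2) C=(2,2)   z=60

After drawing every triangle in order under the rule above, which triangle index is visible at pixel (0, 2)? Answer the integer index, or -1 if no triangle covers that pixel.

T0:
  2·area = 8  (B↔C swapped to make it positive)
  edge (2, 0)→(6, 12): d=(4,12) right/bottom  bias=-1
  edge (6, 12)→(8, 20): d=(2,8) right/bottom  bias=-1
  edge (8, 20)→(2, 0): d=(-6,-20) top-left  bias=+0
    (1,1)@(3, 3): e=[0,6,2] → .  [on edge]
    (2,4)@(5, 9): e=[0,2,6] → .  [on edge]
    (3,7)@(7, 15): e=[0,-2,10] → .  [on edge]
  covered (0 px):
    . . . .
    . . . .
    . . . .
    . . . .
    . . . .
    . . . .
    . . . .
    . . . .
    . . . .
    . . . .
    . . . .
T1:
  2·area = 26  (B↔C swapped to make it positive)
  edge (2, 0)→(3, 3): d=(1,3) right/bottom  bias=-1
  edge (3, 3)→(0, 20): d=(-3,17) right/bottom  bias=-1
  edge (0, 20)→(2, 0): d=(2,-20) top-left  bias=+0
    (1,1)@(3, 3): e=[0,0,26] → .  [on edge]
    (2,4)@(5, 9): e=[0,-52,78] → .  [on edge]
    (0,5)@(1, 11): e=[14,10,2] → X
    (1,5)@(3, 11): e=[8,-24,42] → .
    (0,6)@(1, 13): e=[16,4,6] → X
    (1,6)@(3, 13): e=[10,-30,46] → .
    (0,7)@(1, 15): e=[18,-2,10] → .
    (3,7)@(7, 15): e=[0,-104,130] → .  [on edge]
  covered (2 px):
    . . . .
    . . . .
    . . . .
    . . . .
    . . . .
    X . . .
    X . . .
    . . . .
    . . . .
    . . . .
    . . . .
T2:
  2·area = 24  (B↔C swapped to make it positive)
  edge (2, 8)→(2, 2): d=(0,-6) top-left  bias=+0
  edge (2, 2)→(6, 2): d=(4,0) top-left  bias=+0
  edge (6, 2)→(2, 8): d=(-4,6) right/bottom  bias=-1
    (1,1)@(3, 3): e=[6,4,14] → X
    (2,1)@(5, 3): e=[18,4,2] → X
    (3,1)@(7, 3): e=[30,4,-10] → .
    (1,2)@(3, 5): e=[6,12,6] → X
    (2,2)@(5, 5): e=[18,12,-6] → .
    (1,3)@(3, 7): e=[6,20,-2] → .
  covered (3 px):
    . . . .
    . X X .
    . X . .
    . . . .
    . . . .
    . . . .
    . . . .
    . . . .
    . . . .
    . . . .
    . . . .

Z-buffer (winner per pixel, '.' = empty):
  . . . .
  . 2 2 .
  . 2 . .
  . . . .
  . . . .
  1 . . .
  1 . . .
  . . . .
  . . . .
  . . . .
  . . . .

Final: -1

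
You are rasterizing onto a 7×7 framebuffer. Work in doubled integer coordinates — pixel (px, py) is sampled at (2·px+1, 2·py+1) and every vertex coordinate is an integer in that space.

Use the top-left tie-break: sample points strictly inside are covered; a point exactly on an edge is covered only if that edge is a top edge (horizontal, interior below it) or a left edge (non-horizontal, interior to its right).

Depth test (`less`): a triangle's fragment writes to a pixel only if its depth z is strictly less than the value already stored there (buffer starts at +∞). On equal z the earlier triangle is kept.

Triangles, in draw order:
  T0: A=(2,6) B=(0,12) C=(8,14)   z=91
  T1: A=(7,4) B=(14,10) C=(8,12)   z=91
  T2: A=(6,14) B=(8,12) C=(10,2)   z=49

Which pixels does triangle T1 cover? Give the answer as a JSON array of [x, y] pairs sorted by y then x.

T0:
  2·area = 52  (B↔C swapped to make it positive)
  edge (2, 6)→(8, 14): d=(6,8) right/bottom  bias=-1
  edge (8, 14)→(0, 12): d=(-8,-2) top-left  bias=+0
  edge (0, 12)→(2, 6): d=(2,-6) top-left  bias=+0
    (1,1)@(3, 3): e=[-26,78,0] → ·  [on edge]
    (0,4)@(1, 9): e=[26,26,0] → #  [on edge]
    (1,4)@(3, 9): e=[10,30,12] → #
    (2,4)@(5, 9): e=[-6,34,24] → ·
    (0,5)@(1, 11): e=[38,10,4] → #
    (2,5)@(5, 11): e=[6,18,28] → #
    (3,5)@(7, 11): e=[-10,22,40] → ·
    (0,6)@(1, 13): e=[50,-6,8] → ·
    (1,6)@(3, 13): e=[34,-2,20] → ·
    (2,6)@(5, 13): e=[18,2,32] → #
    (3,6)@(7, 13): e=[2,6,44] → #
    (4,6)@(9, 13): e=[-14,10,56] → ·
  covered (7 px):
    · · · · · · ·
    · · · · · · ·
    · · · · · · ·
    · · · · · · ·
    # # · · · · ·
    # # # · · · ·
    · · # # · · ·
T1:
  2·area = 50
  edge (7, 4)→(14, 10): d=(7,6) right/bottom  bias=-1
  edge (14, 10)→(8, 12): d=(-6,2) right/bottom  bias=-1
  edge (8, 12)→(7, 4): d=(-1,-8) top-left  bias=+0
    (4,3)@(9, 7): e=[9,28,13] → #
    (5,3)@(11, 7): e=[-3,24,29] → ·
    (4,4)@(9, 9): e=[23,16,11] → #
    (5,4)@(11, 9): e=[11,12,27] → #
    (6,4)@(13, 9): e=[-1,8,43] → ·
    (4,5)@(9, 11): e=[37,4,9] → #
    (5,5)@(11, 11): e=[25,0,25] → ·  [on edge]
    (2,6)@(5, 13): e=[75,0,-25] → ·  [on edge]
    (4,6)@(9, 13): e=[51,-8,7] → ·
  covered (4 px):
    · · · · · · ·
    · · · · · · ·
    · · · · · · ·
    · · · · # · ·
    · · · · # # ·
    · · · · # · ·
    · · · · · · ·
T2:
  2·area = 16  (B↔C swapped to make it positive)
  edge (6, 14)→(10, 2): d=(4,-12) top-left  bias=+0
  edge (10, 2)→(8, 12): d=(-2,10) right/bottom  bias=-1
  edge (8, 12)→(6, 14): d=(-2,2) right/bottom  bias=-1
    (4,2)@(9, 5): e=[0,4,12] → #  [on edge]
    (5,2)@(11, 5): e=[24,-16,8] → ·
    (4,3)@(9, 7): e=[8,0,8] → ·  [on edge]
    (6,3)@(13, 7): e=[56,-40,0] → ·  [on edge]
    (5,4)@(11, 9): e=[40,-24,0] → ·  [on edge]
    (3,5)@(7, 11): e=[0,12,4] → #  [on edge]
    (4,5)@(9, 11): e=[24,-8,0] → ·  [on edge]
    (3,6)@(7, 13): e=[8,8,0] → ·  [on edge]
  covered (2 px):
    · · · · · · ·
    · · · · · · ·
    · · · · # · ·
    · · · · · · ·
    · · · · · · ·
    · · · # · · ·
    · · · · · · ·

Result: [[4,3],[4,4],[5,4],[4,5]]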